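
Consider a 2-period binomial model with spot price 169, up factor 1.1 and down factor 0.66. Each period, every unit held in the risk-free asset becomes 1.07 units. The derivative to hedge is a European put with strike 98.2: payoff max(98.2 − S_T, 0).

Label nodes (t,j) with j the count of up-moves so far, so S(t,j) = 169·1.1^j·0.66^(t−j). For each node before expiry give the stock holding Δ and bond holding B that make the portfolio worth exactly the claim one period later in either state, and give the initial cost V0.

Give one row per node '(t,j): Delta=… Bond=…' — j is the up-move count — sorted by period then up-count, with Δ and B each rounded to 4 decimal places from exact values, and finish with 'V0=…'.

(0,0): Delta=-0.0211 Bond=3.6600
(1,0): Delta=-0.5009 Bond=57.4383
(1,1): Delta=0.0000 Bond=0.0000
V0=0.0998

Risk-neutral probability p* = (R−d)/(u−d) = (1.07−0.66)/(1.1−0.66) = 0.9318.
At expiry t=2: V(2,0)=24.5836, V(2,1)=0.0000, V(2,2)=0.0000
Node (1,0) S=111.5400: V=(p*·0.0000+(1−p*)·24.5836)/1.07=1.5665; Δ=(0.0000−24.5836)/(122.6940−73.6164)=-0.5009; B=V−Δ·S=57.4383
Node (1,1) S=185.9000: V=(p*·0.0000+(1−p*)·0.0000)/1.07=0.0000; Δ=(0.0000−0.0000)/(204.4900−122.6940)=0.0000; B=V−Δ·S=0.0000
Node (0,0) S=169.0000: V=(p*·0.0000+(1−p*)·1.5665)/1.07=0.0998; Δ=(0.0000−1.5665)/(185.9000−111.5400)=-0.0211; B=V−Δ·S=3.6600
Each (Δ,B) replicates both successor values, so the strategy is self-financing and V0 is arbitrage-free.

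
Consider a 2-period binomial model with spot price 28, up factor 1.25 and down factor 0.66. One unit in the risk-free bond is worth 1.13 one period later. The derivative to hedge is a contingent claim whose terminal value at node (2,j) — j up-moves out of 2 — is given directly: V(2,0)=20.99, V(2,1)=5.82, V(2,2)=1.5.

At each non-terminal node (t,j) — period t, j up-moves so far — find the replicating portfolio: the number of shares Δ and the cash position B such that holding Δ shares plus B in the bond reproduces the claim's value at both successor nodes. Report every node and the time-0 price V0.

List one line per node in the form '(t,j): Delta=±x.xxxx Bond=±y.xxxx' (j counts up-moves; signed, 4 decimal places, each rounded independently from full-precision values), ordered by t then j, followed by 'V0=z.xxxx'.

Risk-neutral probability p* = (R−d)/(u−d) = (1.13−0.66)/(1.25−0.66) = 0.7966.
Terminal values V(2,·): V(2,0)=20.9900, V(2,1)=5.8200, V(2,2)=1.5000
Node (1,0) S=18.4800: V=(p*·5.8200+(1−p*)·20.9900)/1.13=7.8809; Δ=(5.8200−20.9900)/(23.1000−12.1968)=-1.3913; B=V−Δ·S=33.5928
Node (1,1) S=35.0000: V=(p*·1.5000+(1−p*)·5.8200)/1.13=2.1050; Δ=(1.5000−5.8200)/(43.7500−23.1000)=-0.2092; B=V−Δ·S=9.4270
Node (0,0) S=28.0000: V=(p*·2.1050+(1−p*)·7.8809)/1.13=2.9024; Δ=(2.1050−7.8809)/(35.0000−18.4800)=-0.3496; B=V−Δ·S=12.6921
The time-0 hedge costs 2.9024, which is the no-arbitrage price.

(0,0): Delta=-0.3496 Bond=12.6921
(1,0): Delta=-1.3913 Bond=33.5928
(1,1): Delta=-0.2092 Bond=9.4270
V0=2.9024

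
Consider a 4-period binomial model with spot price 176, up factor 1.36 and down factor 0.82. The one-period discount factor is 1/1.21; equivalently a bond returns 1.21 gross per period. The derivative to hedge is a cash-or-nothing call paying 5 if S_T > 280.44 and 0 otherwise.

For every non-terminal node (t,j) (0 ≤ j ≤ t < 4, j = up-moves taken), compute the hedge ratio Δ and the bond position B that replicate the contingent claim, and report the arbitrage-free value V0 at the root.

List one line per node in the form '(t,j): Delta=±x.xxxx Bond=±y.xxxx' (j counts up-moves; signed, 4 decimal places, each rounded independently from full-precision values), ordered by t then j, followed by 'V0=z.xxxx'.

No-arbitrage ⇒ martingale measure with p* = (R−d)/(u−d) = 0.7222.
At expiry t=4: V(4,0)=0.0000, V(4,1)=0.0000, V(4,2)=0.0000, V(4,3)=5.0000, V(4,4)=5.0000
(3,0): S=97.0408. Δ = (V_up−V_dn)/(S_up−S_dn) = (0.0000−0.0000)/(131.9754−79.5734) = 0.0000. V = [p*·0.0000 + (1−p*)·0.0000]/1.21 = 0.0000. B = V − Δ·S = 0.0000.
(3,1): S=160.9457. Δ = (V_up−V_dn)/(S_up−S_dn) = (0.0000−0.0000)/(218.8861−131.9754) = 0.0000. V = [p*·0.0000 + (1−p*)·0.0000]/1.21 = 0.0000. B = V − Δ·S = 0.0000.
(3,2): S=266.9343. Δ = (V_up−V_dn)/(S_up−S_dn) = (5.0000−0.0000)/(363.0306−218.8861) = 0.0347. V = [p*·5.0000 + (1−p*)·0.0000]/1.21 = 2.9844. B = V − Δ·S = -6.2749.
(3,3): S=442.7203. Δ = (V_up−V_dn)/(S_up−S_dn) = (5.0000−5.0000)/(602.0995−363.0306) = 0.0000. V = [p*·5.0000 + (1−p*)·5.0000]/1.21 = 4.1322. B = V − Δ·S = 4.1322.
(2,0): S=118.3424. Δ = (V_up−V_dn)/(S_up−S_dn) = (0.0000−0.0000)/(160.9457−97.0408) = 0.0000. V = [p*·0.0000 + (1−p*)·0.0000]/1.21 = 0.0000. B = V − Δ·S = 0.0000.
(2,1): S=196.2752. Δ = (V_up−V_dn)/(S_up−S_dn) = (2.9844−0.0000)/(266.9343−160.9457) = 0.0282. V = [p*·2.9844 + (1−p*)·0.0000]/1.21 = 1.7813. B = V − Δ·S = -3.7453.
(2,2): S=325.5296. Δ = (V_up−V_dn)/(S_up−S_dn) = (4.1322−2.9844)/(442.7203−266.9343) = 0.0065. V = [p*·4.1322 + (1−p*)·2.9844]/1.21 = 3.1516. B = V − Δ·S = 1.0259.
(1,0): S=144.3200. Δ = (V_up−V_dn)/(S_up−S_dn) = (1.7813−0.0000)/(196.2752−118.3424) = 0.0229. V = [p*·1.7813 + (1−p*)·0.0000]/1.21 = 1.0632. B = V − Δ·S = -2.2355.
(1,1): S=239.3600. Δ = (V_up−V_dn)/(S_up−S_dn) = (3.1516−1.7813)/(325.5296−196.2752) = 0.0106. V = [p*·3.1516 + (1−p*)·1.7813]/1.21 = 2.2900. B = V − Δ·S = -0.2475.
(0,0): S=176.0000. Δ = (V_up−V_dn)/(S_up−S_dn) = (2.2900−1.0632)/(239.3600−144.3200) = 0.0129. V = [p*·2.2900 + (1−p*)·1.0632]/1.21 = 1.6110. B = V − Δ·S = -0.6609.
Self-financing check: at every node Δ·S+B equals the discounted successor values.

(0,0): Delta=0.0129 Bond=-0.6609
(1,0): Delta=0.0229 Bond=-2.2355
(1,1): Delta=0.0106 Bond=-0.2475
(2,0): Delta=0.0000 Bond=0.0000
(2,1): Delta=0.0282 Bond=-3.7453
(2,2): Delta=0.0065 Bond=1.0259
(3,0): Delta=0.0000 Bond=0.0000
(3,1): Delta=0.0000 Bond=0.0000
(3,2): Delta=0.0347 Bond=-6.2749
(3,3): Delta=0.0000 Bond=4.1322
V0=1.6110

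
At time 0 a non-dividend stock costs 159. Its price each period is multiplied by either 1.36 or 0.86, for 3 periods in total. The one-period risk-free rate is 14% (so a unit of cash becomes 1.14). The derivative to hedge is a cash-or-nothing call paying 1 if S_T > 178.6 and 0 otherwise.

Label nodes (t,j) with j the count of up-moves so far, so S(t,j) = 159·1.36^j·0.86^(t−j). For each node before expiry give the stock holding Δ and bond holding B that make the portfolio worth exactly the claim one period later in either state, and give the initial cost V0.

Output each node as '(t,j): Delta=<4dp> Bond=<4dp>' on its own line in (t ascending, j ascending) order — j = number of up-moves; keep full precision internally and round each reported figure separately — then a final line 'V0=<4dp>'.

(0,0): Delta=0.0048 Bond=-0.3604
(1,0): Delta=0.0072 Bond=-0.7412
(1,1): Delta=0.0036 Bond=-0.1514
(2,0): Delta=0.0000 Bond=0.0000
(2,1): Delta=0.0108 Bond=-1.5088
(2,2): Delta=0.0000 Bond=0.8772
V0=0.3979

The replicating-portfolio and risk-neutral prices coincide; use p* = (1.14−0.86)/(1.36−0.86) = 0.5600 for the latter.
Terminal values V(3,·): V(3,0)=0.0000, V(3,1)=0.0000, V(3,2)=1.0000, V(3,3)=1.0000
(2,0): S=117.5964. Δ = (V_up−V_dn)/(S_up−S_dn) = (0.0000−0.0000)/(159.9311−101.1329) = 0.0000. V = [p*·0.0000 + (1−p*)·0.0000]/1.14 = 0.0000. B = V − Δ·S = 0.0000.
(2,1): S=185.9664. Δ = (V_up−V_dn)/(S_up−S_dn) = (1.0000−0.0000)/(252.9143−159.9311) = 0.0108. V = [p*·1.0000 + (1−p*)·0.0000]/1.14 = 0.4912. B = V − Δ·S = -1.5088.
(2,2): S=294.0864. Δ = (V_up−V_dn)/(S_up−S_dn) = (1.0000−1.0000)/(399.9575−252.9143) = 0.0000. V = [p*·1.0000 + (1−p*)·1.0000]/1.14 = 0.8772. B = V − Δ·S = 0.8772.
(1,0): S=136.7400. Δ = (V_up−V_dn)/(S_up−S_dn) = (0.4912−0.0000)/(185.9664−117.5964) = 0.0072. V = [p*·0.4912 + (1−p*)·0.0000]/1.14 = 0.2413. B = V − Δ·S = -0.7412.
(1,1): S=216.2400. Δ = (V_up−V_dn)/(S_up−S_dn) = (0.8772−0.4912)/(294.0864−185.9664) = 0.0036. V = [p*·0.8772 + (1−p*)·0.4912]/1.14 = 0.6205. B = V − Δ·S = -0.1514.
(0,0): S=159.0000. Δ = (V_up−V_dn)/(S_up−S_dn) = (0.6205−0.2413)/(216.2400−136.7400) = 0.0048. V = [p*·0.6205 + (1−p*)·0.2413]/1.14 = 0.3979. B = V − Δ·S = -0.3604.
Each (Δ,B) replicates both successor values, so the strategy is self-financing and V0 is arbitrage-free.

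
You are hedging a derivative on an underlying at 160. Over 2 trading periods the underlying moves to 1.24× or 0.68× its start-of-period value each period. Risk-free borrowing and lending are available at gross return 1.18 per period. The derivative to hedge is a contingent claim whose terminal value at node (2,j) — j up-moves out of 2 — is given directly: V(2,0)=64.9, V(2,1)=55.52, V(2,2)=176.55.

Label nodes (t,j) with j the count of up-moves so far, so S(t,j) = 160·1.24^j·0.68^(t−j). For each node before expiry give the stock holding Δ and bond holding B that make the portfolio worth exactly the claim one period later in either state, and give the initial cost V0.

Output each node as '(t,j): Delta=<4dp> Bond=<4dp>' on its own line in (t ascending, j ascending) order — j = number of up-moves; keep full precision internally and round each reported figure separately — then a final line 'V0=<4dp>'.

(0,0): Delta=1.0126 Bond=-52.7674
(1,0): Delta=-0.1540 Bond=64.6525
(1,1): Delta=1.0893 Bond=-77.4958
V0=109.2445

Since d<R<u, set p* = (R−d)/(u−d) = 0.8929; price each node as the discounted p*-expectation of its children.
At expiry t=2: V(2,0)=64.9000, V(2,1)=55.5200, V(2,2)=176.5500
(1,0): S=108.8000. Δ = (V_up−V_dn)/(S_up−S_dn) = (55.5200−64.9000)/(134.9120−73.9840) = -0.1540. V = [p*·55.5200 + (1−p*)·64.9000]/1.18 = 47.9025. B = V − Δ·S = 64.6525.
(1,1): S=198.4000. Δ = (V_up−V_dn)/(S_up−S_dn) = (176.5500−55.5200)/(246.0160−134.9120) = 1.0893. V = [p*·176.5500 + (1−p*)·55.5200]/1.18 = 138.6292. B = V − Δ·S = -77.4958.
(0,0): S=160.0000. Δ = (V_up−V_dn)/(S_up−S_dn) = (138.6292−47.9025)/(198.4000−108.8000) = 1.0126. V = [p*·138.6292 + (1−p*)·47.9025]/1.18 = 109.2445. B = V − Δ·S = -52.7674.
The time-0 hedge costs 109.2445, which is the no-arbitrage price.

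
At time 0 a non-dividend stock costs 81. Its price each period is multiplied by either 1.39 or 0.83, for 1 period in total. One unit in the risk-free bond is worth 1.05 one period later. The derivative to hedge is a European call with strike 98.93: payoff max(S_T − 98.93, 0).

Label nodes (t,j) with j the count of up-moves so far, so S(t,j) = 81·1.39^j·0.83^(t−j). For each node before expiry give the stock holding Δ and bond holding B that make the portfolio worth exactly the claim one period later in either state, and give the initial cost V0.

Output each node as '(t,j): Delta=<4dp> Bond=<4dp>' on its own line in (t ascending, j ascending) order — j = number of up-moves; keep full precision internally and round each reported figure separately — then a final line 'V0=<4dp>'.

Under the risk-neutral measure, an up-move has probability p* = (R−d)/(u−d) = 0.3929 and values discount at R = 1.05.
At expiry t=1: V(1,0)=0.0000, V(1,1)=13.6600
  t=0,j=0: stock 81.0000 → up 112.5900 (V=13.6600), down 67.2300 (V=0.0000). Price 5.1109; hedge Δ=0.3011, bond B=-19.2820.
Each (Δ,B) replicates both successor values, so the strategy is self-financing and V0 is arbitrage-free.

(0,0): Delta=0.3011 Bond=-19.2820
V0=5.1109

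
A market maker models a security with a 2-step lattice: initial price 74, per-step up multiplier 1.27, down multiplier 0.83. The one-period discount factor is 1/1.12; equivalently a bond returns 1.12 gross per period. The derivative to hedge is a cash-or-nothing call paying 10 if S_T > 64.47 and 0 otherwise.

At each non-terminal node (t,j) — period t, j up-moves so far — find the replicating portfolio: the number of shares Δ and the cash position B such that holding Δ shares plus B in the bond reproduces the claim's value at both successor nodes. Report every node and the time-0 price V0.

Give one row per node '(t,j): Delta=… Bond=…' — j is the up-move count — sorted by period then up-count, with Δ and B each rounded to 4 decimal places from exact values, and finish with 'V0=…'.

(0,0): Delta=0.0935 Bond=0.1276
(1,0): Delta=0.3700 Bond=-16.8425
(1,1): Delta=0.0000 Bond=8.9286
V0=7.0454

No-arbitrage ⇒ martingale measure with p* = (R−d)/(u−d) = 0.6591.
Payoff layer (t=2): V(2,0)=0.0000, V(2,1)=10.0000, V(2,2)=10.0000
Node (1,0) S=61.4200: V=(p*·10.0000+(1−p*)·0.0000)/1.12=5.8847; Δ=(10.0000−0.0000)/(78.0034−50.9786)=0.3700; B=V−Δ·S=-16.8425
Node (1,1) S=93.9800: V=(p*·10.0000+(1−p*)·10.0000)/1.12=8.9286; Δ=(10.0000−10.0000)/(119.3546−78.0034)=0.0000; B=V−Δ·S=8.9286
Node (0,0) S=74.0000: V=(p*·8.9286+(1−p*)·5.8847)/1.12=7.0454; Δ=(8.9286−5.8847)/(93.9800−61.4200)=0.0935; B=V−Δ·S=0.1276
Root portfolio cost Δ·74+B reproduces V0=7.0454.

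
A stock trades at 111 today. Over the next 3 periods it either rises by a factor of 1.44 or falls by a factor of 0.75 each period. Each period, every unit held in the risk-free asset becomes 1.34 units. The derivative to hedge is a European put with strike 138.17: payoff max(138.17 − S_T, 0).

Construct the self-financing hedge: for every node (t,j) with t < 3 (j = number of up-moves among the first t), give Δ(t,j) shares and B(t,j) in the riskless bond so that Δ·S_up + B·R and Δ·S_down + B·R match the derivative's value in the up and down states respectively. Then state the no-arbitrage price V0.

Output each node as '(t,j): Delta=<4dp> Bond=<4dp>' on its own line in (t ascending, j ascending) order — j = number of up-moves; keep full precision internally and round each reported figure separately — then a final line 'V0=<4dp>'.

(0,0): Delta=-0.0936 Bond=11.5807
(1,0): Delta=-0.6172 Bond=59.1137
(1,1): Delta=-0.0473 Bond=8.1291
(2,0): Delta=-1.0000 Bond=103.1119
(2,1): Delta=-0.5834 Bond=75.1616
(2,2): Delta=0.0000 Bond=0.0000
V0=1.1962

Since d<R<u, set p* = (R−d)/(u−d) = 0.8551; price each node as the discounted p*-expectation of its children.
Payoff layer (t=3): V(3,0)=91.3419, V(3,1)=48.2600, V(3,2)=0.0000, V(3,3)=0.0000
(2,0): S=62.4375. Δ = (V_up−V_dn)/(S_up−S_dn) = (48.2600−91.3419)/(89.9100−46.8281) = -1.0000. V = [p*·48.2600 + (1−p*)·91.3419]/1.34 = 40.6744. B = V − Δ·S = 103.1119.
(2,1): S=119.8800. Δ = (V_up−V_dn)/(S_up−S_dn) = (0.0000−48.2600)/(172.6272−89.9100) = -0.5834. V = [p*·0.0000 + (1−p*)·48.2600]/1.34 = 5.2196. B = V − Δ·S = 75.1616.
(2,2): S=230.1696. Δ = (V_up−V_dn)/(S_up−S_dn) = (0.0000−0.0000)/(331.4442−172.6272) = 0.0000. V = [p*·0.0000 + (1−p*)·0.0000]/1.34 = 0.0000. B = V − Δ·S = 0.0000.
(1,0): S=83.2500. Δ = (V_up−V_dn)/(S_up−S_dn) = (5.2196−40.6744)/(119.8800−62.4375) = -0.6172. V = [p*·5.2196 + (1−p*)·40.6744]/1.34 = 7.7298. B = V − Δ·S = 59.1137.
(1,1): S=159.8400. Δ = (V_up−V_dn)/(S_up−S_dn) = (0.0000−5.2196)/(230.1696−119.8800) = -0.0473. V = [p*·0.0000 + (1−p*)·5.2196]/1.34 = 0.5645. B = V − Δ·S = 8.1291.
(0,0): S=111.0000. Δ = (V_up−V_dn)/(S_up−S_dn) = (0.5645−7.7298)/(159.8400−83.2500) = -0.0936. V = [p*·0.5645 + (1−p*)·7.7298]/1.34 = 1.1962. B = V − Δ·S = 11.5807.
Each (Δ,B) replicates both successor values, so the strategy is self-financing and V0 is arbitrage-free.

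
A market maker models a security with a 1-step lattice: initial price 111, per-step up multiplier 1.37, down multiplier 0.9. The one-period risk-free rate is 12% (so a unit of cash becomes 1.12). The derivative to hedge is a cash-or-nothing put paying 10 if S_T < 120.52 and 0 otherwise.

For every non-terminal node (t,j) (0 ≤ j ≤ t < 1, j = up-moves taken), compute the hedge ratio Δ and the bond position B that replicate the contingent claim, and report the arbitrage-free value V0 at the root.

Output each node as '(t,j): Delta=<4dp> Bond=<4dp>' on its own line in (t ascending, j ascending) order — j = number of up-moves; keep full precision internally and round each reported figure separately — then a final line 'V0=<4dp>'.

(0,0): Delta=-0.1917 Bond=26.0258
V0=4.7492

Under the risk-neutral measure, an up-move has probability p* = (R−d)/(u−d) = 0.4681 and values discount at R = 1.12.
Payoff layer (t=1): V(1,0)=10.0000, V(1,1)=0.0000
  t=0,j=0: stock 111.0000 → up 152.0700 (V=0.0000), down 99.9000 (V=10.0000). Price 4.7492; hedge Δ=-0.1917, bond B=26.0258.
Check: Δ(0,0)·S0 + B(0,0) = 4.7492 = V0.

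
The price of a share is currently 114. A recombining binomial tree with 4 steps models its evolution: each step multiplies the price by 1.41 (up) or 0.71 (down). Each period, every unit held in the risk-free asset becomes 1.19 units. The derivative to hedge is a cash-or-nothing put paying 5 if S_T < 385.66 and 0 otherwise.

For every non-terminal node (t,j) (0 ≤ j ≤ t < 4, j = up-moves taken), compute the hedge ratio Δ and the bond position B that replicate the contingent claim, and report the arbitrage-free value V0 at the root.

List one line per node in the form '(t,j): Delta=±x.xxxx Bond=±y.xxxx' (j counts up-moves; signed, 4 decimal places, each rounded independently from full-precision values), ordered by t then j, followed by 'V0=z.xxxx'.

Since d<R<u, set p* = (R−d)/(u−d) = 0.6857; price each node as the discounted p*-expectation of its children.
Payoff layer (t=4): V(4,0)=5.0000, V(4,1)=5.0000, V(4,2)=5.0000, V(4,3)=5.0000, V(4,4)=0.0000
Node (3,0) S=40.8019: V=(p*·5.0000+(1−p*)·5.0000)/1.19=4.2017; Δ=(5.0000−5.0000)/(57.5306−28.9693)=0.0000; B=V−Δ·S=4.2017
Node (3,1) S=81.0290: V=(p*·5.0000+(1−p*)·5.0000)/1.19=4.2017; Δ=(5.0000−5.0000)/(114.2509−57.5306)=0.0000; B=V−Δ·S=4.2017
Node (3,2) S=160.9168: V=(p*·5.0000+(1−p*)·5.0000)/1.19=4.2017; Δ=(5.0000−5.0000)/(226.8927−114.2509)=0.0000; B=V−Δ·S=4.2017
Node (3,3) S=319.5672: V=(p*·0.0000+(1−p*)·5.0000)/1.19=1.3205; Δ=(0.0000−5.0000)/(450.5897−226.8927)=-0.0224; B=V−Δ·S=8.4634
Node (2,0) S=57.4674: V=(p*·4.2017+(1−p*)·4.2017)/1.19=3.5308; Δ=(4.2017−4.2017)/(81.0290−40.8019)=0.0000; B=V−Δ·S=3.5308
Node (2,1) S=114.1254: V=(p*·4.2017+(1−p*)·4.2017)/1.19=3.5308; Δ=(4.2017−4.2017)/(160.9168−81.0290)=0.0000; B=V−Δ·S=3.5308
Node (2,2) S=226.6434: V=(p*·1.3205+(1−p*)·4.2017)/1.19=1.8706; Δ=(1.3205−4.2017)/(319.5672−160.9168)=-0.0182; B=V−Δ·S=5.9865
Node (1,0) S=80.9400: V=(p*·3.5308+(1−p*)·3.5308)/1.19=2.9671; Δ=(3.5308−3.5308)/(114.1254−57.4674)=0.0000; B=V−Δ·S=2.9671
Node (1,1) S=160.7400: V=(p*·1.8706+(1−p*)·3.5308)/1.19=2.0104; Δ=(1.8706−3.5308)/(226.6434−114.1254)=-0.0148; B=V−Δ·S=4.3821
Node (0,0) S=114.0000: V=(p*·2.0104+(1−p*)·2.9671)/1.19=1.9421; Δ=(2.0104−2.9671)/(160.7400−80.9400)=-0.0120; B=V−Δ·S=3.3087
Check: Δ(0,0)·S0 + B(0,0) = 1.9421 = V0.

(0,0): Delta=-0.0120 Bond=3.3087
(1,0): Delta=0.0000 Bond=2.9671
(1,1): Delta=-0.0148 Bond=4.3821
(2,0): Delta=0.0000 Bond=3.5308
(2,1): Delta=0.0000 Bond=3.5308
(2,2): Delta=-0.0182 Bond=5.9865
(3,0): Delta=0.0000 Bond=4.2017
(3,1): Delta=0.0000 Bond=4.2017
(3,2): Delta=0.0000 Bond=4.2017
(3,3): Delta=-0.0224 Bond=8.4634
V0=1.9421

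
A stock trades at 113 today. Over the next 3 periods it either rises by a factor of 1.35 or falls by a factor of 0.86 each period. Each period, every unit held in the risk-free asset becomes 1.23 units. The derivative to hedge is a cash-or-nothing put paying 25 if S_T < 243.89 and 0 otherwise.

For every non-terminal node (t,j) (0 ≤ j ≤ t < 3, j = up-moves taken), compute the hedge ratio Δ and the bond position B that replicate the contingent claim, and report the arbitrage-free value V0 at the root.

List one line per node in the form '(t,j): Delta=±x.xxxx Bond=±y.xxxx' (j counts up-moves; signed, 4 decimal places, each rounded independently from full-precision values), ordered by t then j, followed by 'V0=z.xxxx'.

The replicating-portfolio and risk-neutral prices coincide; use p* = (1.23−0.86)/(1.35−0.86) = 0.7551 for the latter.
Terminal payoffs: V(3,0)=25.0000, V(3,1)=25.0000, V(3,2)=25.0000, V(3,3)=0.0000
(2,0): S=83.5748. Δ = (V_up−V_dn)/(S_up−S_dn) = (25.0000−25.0000)/(112.8260−71.8743) = 0.0000. V = [p*·25.0000 + (1−p*)·25.0000]/1.23 = 20.3252. B = V − Δ·S = 20.3252.
(2,1): S=131.1930. Δ = (V_up−V_dn)/(S_up−S_dn) = (25.0000−25.0000)/(177.1106−112.8260) = 0.0000. V = [p*·25.0000 + (1−p*)·25.0000]/1.23 = 20.3252. B = V − Δ·S = 20.3252.
(2,2): S=205.9425. Δ = (V_up−V_dn)/(S_up−S_dn) = (0.0000−25.0000)/(278.0224−177.1106) = -0.2477. V = [p*·0.0000 + (1−p*)·25.0000]/1.23 = 4.9776. B = V − Δ·S = 55.9980.
(1,0): S=97.1800. Δ = (V_up−V_dn)/(S_up−S_dn) = (20.3252−20.3252)/(131.1930−83.5748) = 0.0000. V = [p*·20.3252 + (1−p*)·20.3252]/1.23 = 16.5246. B = V − Δ·S = 16.5246.
(1,1): S=152.5500. Δ = (V_up−V_dn)/(S_up−S_dn) = (4.9776−20.3252)/(205.9425−131.1930) = -0.2053. V = [p*·4.9776 + (1−p*)·20.3252]/1.23 = 7.1026. B = V − Δ·S = 38.4242.
(0,0): S=113.0000. Δ = (V_up−V_dn)/(S_up−S_dn) = (7.1026−16.5246)/(152.5500−97.1800) = -0.1702. V = [p*·7.1026 + (1−p*)·16.5246]/1.23 = 7.6504. B = V − Δ·S = 26.8789.
The time-0 hedge costs 7.6504, which is the no-arbitrage price.

(0,0): Delta=-0.1702 Bond=26.8789
(1,0): Delta=0.0000 Bond=16.5246
(1,1): Delta=-0.2053 Bond=38.4242
(2,0): Delta=0.0000 Bond=20.3252
(2,1): Delta=0.0000 Bond=20.3252
(2,2): Delta=-0.2477 Bond=55.9980
V0=7.6504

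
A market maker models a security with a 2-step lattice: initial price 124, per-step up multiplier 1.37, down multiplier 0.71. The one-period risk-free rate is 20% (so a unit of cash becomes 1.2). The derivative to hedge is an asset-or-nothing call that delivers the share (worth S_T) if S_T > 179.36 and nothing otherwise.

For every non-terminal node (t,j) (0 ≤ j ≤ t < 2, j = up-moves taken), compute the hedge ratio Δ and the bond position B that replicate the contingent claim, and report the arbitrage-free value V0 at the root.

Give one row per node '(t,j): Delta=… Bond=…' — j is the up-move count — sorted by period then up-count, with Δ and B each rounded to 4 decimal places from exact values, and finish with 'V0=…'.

The replicating-portfolio and risk-neutral prices coincide; use p* = (1.2−0.71)/(1.37−0.71) = 0.7424 for the latter.
At expiry t=2: V(2,0)=0.0000, V(2,1)=0.0000, V(2,2)=232.7356
(1,0): S=88.0400. Δ = (V_up−V_dn)/(S_up−S_dn) = (0.0000−0.0000)/(120.6148−62.5084) = 0.0000. V = [p*·0.0000 + (1−p*)·0.0000]/1.2 = 0.0000. B = V − Δ·S = 0.0000.
(1,1): S=169.8800. Δ = (V_up−V_dn)/(S_up−S_dn) = (232.7356−0.0000)/(232.7356−120.6148) = 2.0758. V = [p*·232.7356 + (1−p*)·0.0000]/1.2 = 143.9905. B = V − Δ·S = -208.6392.
(0,0): S=124.0000. Δ = (V_up−V_dn)/(S_up−S_dn) = (143.9905−0.0000)/(169.8800−88.0400) = 1.7594. V = [p*·143.9905 + (1−p*)·0.0000]/1.2 = 89.0850. B = V − Δ·S = -129.0824.
Root portfolio cost Δ·124+B reproduces V0=89.0850.

(0,0): Delta=1.7594 Bond=-129.0824
(1,0): Delta=0.0000 Bond=0.0000
(1,1): Delta=2.0758 Bond=-208.6392
V0=89.0850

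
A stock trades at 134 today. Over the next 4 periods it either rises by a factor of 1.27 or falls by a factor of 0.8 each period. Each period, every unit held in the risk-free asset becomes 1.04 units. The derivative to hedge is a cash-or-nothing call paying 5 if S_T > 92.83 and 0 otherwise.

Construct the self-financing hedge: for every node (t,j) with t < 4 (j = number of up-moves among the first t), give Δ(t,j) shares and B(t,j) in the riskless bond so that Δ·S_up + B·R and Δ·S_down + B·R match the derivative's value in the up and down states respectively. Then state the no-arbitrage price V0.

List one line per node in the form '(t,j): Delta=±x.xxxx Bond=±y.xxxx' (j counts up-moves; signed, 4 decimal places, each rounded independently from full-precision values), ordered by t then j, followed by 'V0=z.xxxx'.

Since d<R<u, set p* = (R−d)/(u−d) = 0.5106; price each node as the discounted p*-expectation of its children.
Terminal values V(4,·): V(4,0)=0.0000, V(4,1)=0.0000, V(4,2)=5.0000, V(4,3)=5.0000, V(4,4)=5.0000
  t=3,j=0: stock 68.6080 → up 87.1322 (V=0.0000), down 54.8864 (V=0.0000). Price 0.0000; hedge Δ=0.0000, bond B=0.0000.
  t=3,j=1: stock 108.9152 → up 138.3223 (V=5.0000), down 87.1322 (V=0.0000). Price 2.4550; hedge Δ=0.0977, bond B=-8.1833.
  t=3,j=2: stock 172.9029 → up 219.5867 (V=5.0000), down 138.3223 (V=5.0000). Price 4.8077; hedge Δ=0.0000, bond B=4.8077.
  t=3,j=3: stock 274.4833 → up 348.5938 (V=5.0000), down 219.5867 (V=5.0000). Price 4.8077; hedge Δ=0.0000, bond B=4.8077.
  t=2,j=0: stock 85.7600 → up 108.9152 (V=2.4550), down 68.6080 (V=0.0000). Price 1.2054; hedge Δ=0.0609, bond B=-4.0180.
  t=2,j=1: stock 136.1440 → up 172.9029 (V=4.8077), down 108.9152 (V=2.4550). Price 3.5157; hedge Δ=0.0368, bond B=-1.4900.
  t=2,j=2: stock 216.1286 → up 274.4833 (V=4.8077), down 172.9029 (V=4.8077). Price 4.6228; hedge Δ=0.0000, bond B=4.6228.
  t=1,j=0: stock 107.2000 → up 136.1440 (V=3.5157), down 85.7600 (V=1.2054). Price 2.2934; hedge Δ=0.0459, bond B=-2.6222.
  t=1,j=1: stock 170.1800 → up 216.1286 (V=4.6228), down 136.1440 (V=3.5157). Price 3.9241; hedge Δ=0.0138, bond B=1.5687.
  t=0,j=0: stock 134.0000 → up 170.1800 (V=3.9241), down 107.2000 (V=2.2934). Price 3.0059; hedge Δ=0.0259, bond B=-0.4636.
Root portfolio cost Δ·134+B reproduces V0=3.0059.

(0,0): Delta=0.0259 Bond=-0.4636
(1,0): Delta=0.0459 Bond=-2.6222
(1,1): Delta=0.0138 Bond=1.5687
(2,0): Delta=0.0609 Bond=-4.0180
(2,1): Delta=0.0368 Bond=-1.4900
(2,2): Delta=0.0000 Bond=4.6228
(3,0): Delta=0.0000 Bond=0.0000
(3,1): Delta=0.0977 Bond=-8.1833
(3,2): Delta=0.0000 Bond=4.8077
(3,3): Delta=0.0000 Bond=4.8077
V0=3.0059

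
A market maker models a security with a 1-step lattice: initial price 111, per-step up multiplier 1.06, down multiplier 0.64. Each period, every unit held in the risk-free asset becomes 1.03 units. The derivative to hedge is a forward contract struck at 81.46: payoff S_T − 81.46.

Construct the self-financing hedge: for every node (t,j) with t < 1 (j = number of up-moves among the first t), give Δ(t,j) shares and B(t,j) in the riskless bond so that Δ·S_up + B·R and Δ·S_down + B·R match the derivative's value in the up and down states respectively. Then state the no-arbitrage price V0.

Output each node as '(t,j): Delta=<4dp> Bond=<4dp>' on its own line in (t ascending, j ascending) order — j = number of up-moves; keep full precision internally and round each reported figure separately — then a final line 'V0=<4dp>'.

Risk-neutral probability p* = (R−d)/(u−d) = (1.03−0.64)/(1.06−0.64) = 0.9286.
Terminal values V(1,·): V(1,0)=-10.4200, V(1,1)=36.2000
  t=0,j=0: stock 111.0000 → up 117.6600 (V=36.2000), down 71.0400 (V=-10.4200). Price 31.9126; hedge Δ=1.0000, bond B=-79.0874.
Self-financing check: at every node Δ·S+B equals the discounted successor values.

(0,0): Delta=1.0000 Bond=-79.0874
V0=31.9126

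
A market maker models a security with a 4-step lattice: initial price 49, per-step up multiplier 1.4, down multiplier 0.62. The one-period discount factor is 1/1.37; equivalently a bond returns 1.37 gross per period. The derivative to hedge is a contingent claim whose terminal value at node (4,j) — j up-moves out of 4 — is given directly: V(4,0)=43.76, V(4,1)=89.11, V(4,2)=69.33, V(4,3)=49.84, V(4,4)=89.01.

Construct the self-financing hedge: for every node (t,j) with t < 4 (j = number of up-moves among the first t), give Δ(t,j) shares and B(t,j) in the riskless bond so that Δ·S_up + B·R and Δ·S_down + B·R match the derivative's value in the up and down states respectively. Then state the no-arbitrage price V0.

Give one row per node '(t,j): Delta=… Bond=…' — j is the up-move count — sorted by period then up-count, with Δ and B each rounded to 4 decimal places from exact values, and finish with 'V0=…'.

(0,0): Delta=0.3323 Bond=7.4161
(1,0): Delta=-0.4365 Bond=33.5186
(1,1): Delta=0.3460 Bond=9.2257
(2,0): Delta=-0.8583 Bond=53.8639
(2,1): Delta=-0.4291 Bond=45.6027
(2,2): Delta=0.3597 Bond=11.3207
(3,0): Delta=4.9786 Bond=5.6296
(3,1): Delta=-0.9617 Bond=76.5201
(3,2): Delta=-0.4196 Bond=61.9139
(3,3): Delta=0.3735 Bond=13.6532
V0=23.7005

Since d<R<u, set p* = (R−d)/(u−d) = 0.9615; price each node as the discounted p*-expectation of its children.
Payoff layer (t=4): V(4,0)=43.7600, V(4,1)=89.1100, V(4,2)=69.3300, V(4,3)=49.8400, V(4,4)=89.0100
  t=3,j=0: stock 11.6781 → up 16.3493 (V=89.1100), down 7.2404 (V=43.7600). Price 63.7706; hedge Δ=4.9786, bond B=5.6296.
  t=3,j=1: stock 26.3698 → up 36.9178 (V=69.3300), down 16.3493 (V=89.1100). Price 51.1611; hedge Δ=-0.9617, bond B=76.5201.
  t=3,j=2: stock 59.5448 → up 83.3627 (V=49.8400), down 36.9178 (V=69.3300). Price 36.9267; hedge Δ=-0.4196, bond B=61.9139.
  t=3,j=3: stock 134.4560 → up 188.2384 (V=89.0100), down 83.3627 (V=49.8400). Price 63.8711; hedge Δ=0.3735, bond B=13.6532.
  t=2,j=0: stock 18.8356 → up 26.3698 (V=51.1611), down 11.6781 (V=63.7706). Price 37.6979; hedge Δ=-0.8583, bond B=53.8639.
  t=2,j=1: stock 42.5320 → up 59.5448 (V=36.9267), down 26.3698 (V=51.1611). Price 27.3534; hedge Δ=-0.4291, bond B=45.6027.
  t=2,j=2: stock 96.0400 → up 134.4560 (V=63.8711), down 59.5448 (V=36.9267). Price 45.8648; hedge Δ=0.3597, bond B=11.3207.
  t=1,j=0: stock 30.3800 → up 42.5320 (V=27.3534), down 18.8356 (V=37.6979). Price 20.2564; hedge Δ=-0.4365, bond B=33.5186.
  t=1,j=1: stock 68.6000 → up 96.0400 (V=45.8648), down 42.5320 (V=27.3534). Price 32.9583; hedge Δ=0.3460, bond B=9.2257.
  t=0,j=0: stock 49.0000 → up 68.6000 (V=32.9583), down 30.3800 (V=20.2564). Price 23.7005; hedge Δ=0.3323, bond B=7.4161.
The time-0 hedge costs 23.7005, which is the no-arbitrage price.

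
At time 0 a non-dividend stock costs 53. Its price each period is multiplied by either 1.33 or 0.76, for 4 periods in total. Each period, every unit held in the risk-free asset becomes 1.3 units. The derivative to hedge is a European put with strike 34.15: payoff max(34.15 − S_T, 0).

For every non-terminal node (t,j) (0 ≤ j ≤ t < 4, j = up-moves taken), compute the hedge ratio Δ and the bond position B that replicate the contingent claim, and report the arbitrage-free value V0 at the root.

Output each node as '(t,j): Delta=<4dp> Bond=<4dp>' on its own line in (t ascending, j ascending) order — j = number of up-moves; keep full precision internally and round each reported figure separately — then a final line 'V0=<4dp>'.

(0,0): Delta=-0.0004 Bond=0.0224
(1,0): Delta=-0.0092 Bond=0.3827
(1,1): Delta=-0.0001 Bond=0.0094
(2,0): Delta=-0.1647 Bond=5.2578
(2,1): Delta=-0.0043 Bond=0.2330
(2,2): Delta=0.0000 Bond=0.0000
(3,0): Delta=-1.0000 Bond=26.2692
(3,1): Delta=-0.1382 Bond=5.7554
(3,2): Delta=0.0000 Bond=0.0000
(3,3): Delta=0.0000 Bond=0.0000
V0=0.0007

Since d<R<u, set p* = (R−d)/(u−d) = 0.9474; price each node as the discounted p*-expectation of its children.
Terminal payoffs: V(4,0)=16.4680, V(4,1)=3.2066, V(4,2)=0.0000, V(4,3)=0.0000, V(4,4)=0.0000
  t=3,j=0: stock 23.2657 → up 30.9434 (V=3.2066), down 17.6820 (V=16.4680). Price 3.0035; hedge Δ=-1.0000, bond B=26.2692.
  t=3,j=1: stock 40.7150 → up 54.1510 (V=0.0000), down 30.9434 (V=3.2066). Price 0.1298; hedge Δ=-0.1382, bond B=5.7554.
  t=3,j=2: stock 71.2513 → up 94.7642 (V=0.0000), down 54.1510 (V=0.0000). Price 0.0000; hedge Δ=0.0000, bond B=0.0000.
  t=3,j=3: stock 124.6898 → up 165.8374 (V=0.0000), down 94.7642 (V=0.0000). Price 0.0000; hedge Δ=0.0000, bond B=0.0000.
  t=2,j=0: stock 30.6128 → up 40.7150 (V=0.1298), down 23.2657 (V=3.0035). Price 0.2162; hedge Δ=-0.1647, bond B=5.2578.
  t=2,j=1: stock 53.5724 → up 71.2513 (V=0.0000), down 40.7150 (V=0.1298). Price 0.0053; hedge Δ=-0.0043, bond B=0.2330.
  t=2,j=2: stock 93.7517 → up 124.6898 (V=0.0000), down 71.2513 (V=0.0000). Price 0.0000; hedge Δ=0.0000, bond B=0.0000.
  t=1,j=0: stock 40.2800 → up 53.5724 (V=0.0053), down 30.6128 (V=0.2162). Price 0.0126; hedge Δ=-0.0092, bond B=0.3827.
  t=1,j=1: stock 70.4900 → up 93.7517 (V=0.0000), down 53.5724 (V=0.0053). Price 0.0002; hedge Δ=-0.0001, bond B=0.0094.
  t=0,j=0: stock 53.0000 → up 70.4900 (V=0.0002), down 40.2800 (V=0.0126). Price 0.0007; hedge Δ=-0.0004, bond B=0.0224.
Self-financing check: at every node Δ·S+B equals the discounted successor values.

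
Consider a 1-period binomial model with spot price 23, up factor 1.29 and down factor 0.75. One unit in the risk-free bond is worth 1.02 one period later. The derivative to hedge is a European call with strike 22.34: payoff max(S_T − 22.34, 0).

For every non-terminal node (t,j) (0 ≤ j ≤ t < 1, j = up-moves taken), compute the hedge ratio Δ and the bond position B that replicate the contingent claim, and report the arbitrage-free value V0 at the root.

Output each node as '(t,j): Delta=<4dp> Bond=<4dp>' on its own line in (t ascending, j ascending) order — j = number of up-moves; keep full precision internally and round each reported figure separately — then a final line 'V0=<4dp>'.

(0,0): Delta=0.5902 Bond=-9.9809
V0=3.5931

No-arbitrage ⇒ martingale measure with p* = (R−d)/(u−d) = 0.5000.
Payoff layer (t=1): V(1,0)=0.0000, V(1,1)=7.3300
Node (0,0) S=23.0000: V=(p*·7.3300+(1−p*)·0.0000)/1.02=3.5931; Δ=(7.3300−0.0000)/(29.6700−17.2500)=0.5902; B=V−Δ·S=-9.9809
Check: Δ(0,0)·S0 + B(0,0) = 3.5931 = V0.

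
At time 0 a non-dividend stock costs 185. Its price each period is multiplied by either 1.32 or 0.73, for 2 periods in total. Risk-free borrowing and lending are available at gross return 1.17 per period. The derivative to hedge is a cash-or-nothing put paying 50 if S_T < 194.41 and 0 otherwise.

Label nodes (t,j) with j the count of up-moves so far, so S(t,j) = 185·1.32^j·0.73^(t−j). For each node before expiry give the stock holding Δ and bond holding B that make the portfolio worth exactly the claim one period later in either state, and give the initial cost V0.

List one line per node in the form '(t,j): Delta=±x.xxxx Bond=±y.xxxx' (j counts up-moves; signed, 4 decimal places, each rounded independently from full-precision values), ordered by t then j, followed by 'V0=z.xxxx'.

Under the risk-neutral measure, an up-move has probability p* = (R−d)/(u−d) = 0.7458 and values discount at R = 1.17.
Payoff layer (t=2): V(2,0)=50.0000, V(2,1)=50.0000, V(2,2)=0.0000
  t=1,j=0: stock 135.0500 → up 178.2660 (V=50.0000), down 98.5865 (V=50.0000). Price 42.7350; hedge Δ=0.0000, bond B=42.7350.
  t=1,j=1: stock 244.2000 → up 322.3440 (V=0.0000), down 178.2660 (V=50.0000). Price 10.8648; hedge Δ=-0.3470, bond B=95.6106.
  t=0,j=0: stock 185.0000 → up 244.2000 (V=10.8648), down 135.0500 (V=42.7350). Price 16.2115; hedge Δ=-0.2920, bond B=70.2288.
Self-financing check: at every node Δ·S+B equals the discounted successor values.

(0,0): Delta=-0.2920 Bond=70.2288
(1,0): Delta=0.0000 Bond=42.7350
(1,1): Delta=-0.3470 Bond=95.6106
V0=16.2115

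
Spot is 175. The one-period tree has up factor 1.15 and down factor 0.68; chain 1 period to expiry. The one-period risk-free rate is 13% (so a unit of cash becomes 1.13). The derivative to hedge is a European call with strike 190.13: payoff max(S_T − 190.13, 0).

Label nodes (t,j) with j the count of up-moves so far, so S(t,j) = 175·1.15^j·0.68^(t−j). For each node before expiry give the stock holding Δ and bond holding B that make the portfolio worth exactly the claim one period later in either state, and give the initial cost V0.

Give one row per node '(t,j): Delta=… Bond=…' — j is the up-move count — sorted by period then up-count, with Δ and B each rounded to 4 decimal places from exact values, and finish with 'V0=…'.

Under the risk-neutral measure, an up-move has probability p* = (R−d)/(u−d) = 0.9574 and values discount at R = 1.13.
Payoff layer (t=1): V(1,0)=0.0000, V(1,1)=11.1200
  t=0,j=0: stock 175.0000 → up 201.2500 (V=11.1200), down 119.0000 (V=0.0000). Price 9.4220; hedge Δ=0.1352, bond B=-14.2376.
Check: Δ(0,0)·S0 + B(0,0) = 9.4220 = V0.

(0,0): Delta=0.1352 Bond=-14.2376
V0=9.4220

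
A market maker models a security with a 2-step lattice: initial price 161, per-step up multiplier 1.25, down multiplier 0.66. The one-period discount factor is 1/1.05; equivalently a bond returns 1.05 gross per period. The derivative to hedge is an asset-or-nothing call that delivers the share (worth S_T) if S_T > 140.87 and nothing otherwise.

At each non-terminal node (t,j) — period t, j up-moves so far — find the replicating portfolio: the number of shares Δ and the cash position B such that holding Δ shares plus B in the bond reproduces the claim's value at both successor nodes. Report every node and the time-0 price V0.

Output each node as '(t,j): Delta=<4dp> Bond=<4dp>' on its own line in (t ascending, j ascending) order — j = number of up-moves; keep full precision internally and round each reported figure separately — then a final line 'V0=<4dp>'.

(0,0): Delta=1.6672 Bond=-168.7220
(1,0): Delta=0.0000 Bond=0.0000
(1,1): Delta=2.1186 Bond=-268.0085
V0=99.6994

No-arbitrage ⇒ martingale measure with p* = (R−d)/(u−d) = 0.6610.
Payoff layer (t=2): V(2,0)=0.0000, V(2,1)=0.0000, V(2,2)=251.5625
Node (1,0) S=106.2600: V=(p*·0.0000+(1−p*)·0.0000)/1.05=0.0000; Δ=(0.0000−0.0000)/(132.8250−70.1316)=0.0000; B=V−Δ·S=0.0000
Node (1,1) S=201.2500: V=(p*·251.5625+(1−p*)·0.0000)/1.05=158.3686; Δ=(251.5625−0.0000)/(251.5625−132.8250)=2.1186; B=V−Δ·S=-268.0085
Node (0,0) S=161.0000: V=(p*·158.3686+(1−p*)·0.0000)/1.05=99.6994; Δ=(158.3686−0.0000)/(201.2500−106.2600)=1.6672; B=V−Δ·S=-168.7220
Root portfolio cost Δ·161+B reproduces V0=99.6994.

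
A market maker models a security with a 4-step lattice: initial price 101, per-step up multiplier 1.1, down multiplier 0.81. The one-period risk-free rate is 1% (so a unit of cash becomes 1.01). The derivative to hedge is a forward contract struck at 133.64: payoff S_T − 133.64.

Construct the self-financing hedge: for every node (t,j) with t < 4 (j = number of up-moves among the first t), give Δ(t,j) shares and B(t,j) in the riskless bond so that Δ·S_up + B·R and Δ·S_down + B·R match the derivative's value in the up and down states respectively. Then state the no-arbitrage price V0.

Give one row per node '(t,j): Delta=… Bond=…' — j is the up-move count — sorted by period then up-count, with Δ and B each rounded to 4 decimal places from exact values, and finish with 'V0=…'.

Risk-neutral probability p* = (R−d)/(u−d) = (1.01−0.81)/(1.1−0.81) = 0.6897.
Terminal values V(4,·): V(4,0)=-90.1628, V(4,1)=-74.5969, V(4,2)=-53.4580, V(4,3)=-24.7509, V(4,4)=14.2341
Node (3,0) S=53.6755: V=(p*·-74.5969+(1−p*)·-90.1628)/1.01=-78.6413; Δ=(-74.5969−-90.1628)/(59.0431−43.4772)=1.0000; B=V−Δ·S=-132.3168
Node (3,1) S=72.8927: V=(p*·-53.4580+(1−p*)·-74.5969)/1.01=-59.4241; Δ=(-53.4580−-74.5969)/(80.1820−59.0431)=1.0000; B=V−Δ·S=-132.3168
Node (3,2) S=98.9901: V=(p*·-24.7509+(1−p*)·-53.4580)/1.01=-33.3267; Δ=(-24.7509−-53.4580)/(108.8891−80.1820)=1.0000; B=V−Δ·S=-132.3168
Node (3,3) S=134.4310: V=(p*·14.2341+(1−p*)·-24.7509)/1.01=2.1142; Δ=(14.2341−-24.7509)/(147.8741−108.8891)=1.0000; B=V−Δ·S=-132.3168
Node (2,0) S=66.2661: V=(p*·-59.4241+(1−p*)·-78.6413)/1.01=-64.7407; Δ=(-59.4241−-78.6413)/(72.8927−53.6755)=1.0000; B=V−Δ·S=-131.0068
Node (2,1) S=89.9910: V=(p*·-33.3267+(1−p*)·-59.4241)/1.01=-41.0158; Δ=(-33.3267−-59.4241)/(98.9901−72.8927)=1.0000; B=V−Δ·S=-131.0068
Node (2,2) S=122.2100: V=(p*·2.1142+(1−p*)·-33.3267)/1.01=-8.7968; Δ=(2.1142−-33.3267)/(134.4310−98.9901)=1.0000; B=V−Δ·S=-131.0068
Node (1,0) S=81.8100: V=(p*·-41.0158+(1−p*)·-64.7407)/1.01=-47.8997; Δ=(-41.0158−-64.7407)/(89.9910−66.2661)=1.0000; B=V−Δ·S=-129.7097
Node (1,1) S=111.1000: V=(p*·-8.7968+(1−p*)·-41.0158)/1.01=-18.6097; Δ=(-8.7968−-41.0158)/(122.2100−89.9910)=1.0000; B=V−Δ·S=-129.7097
Node (0,0) S=101.0000: V=(p*·-18.6097+(1−p*)·-47.8997)/1.01=-27.4254; Δ=(-18.6097−-47.8997)/(111.1000−81.8100)=1.0000; B=V−Δ·S=-128.4254
Self-financing check: at every node Δ·S+B equals the discounted successor values.

(0,0): Delta=1.0000 Bond=-128.4254
(1,0): Delta=1.0000 Bond=-129.7097
(1,1): Delta=1.0000 Bond=-129.7097
(2,0): Delta=1.0000 Bond=-131.0068
(2,1): Delta=1.0000 Bond=-131.0068
(2,2): Delta=1.0000 Bond=-131.0068
(3,0): Delta=1.0000 Bond=-132.3168
(3,1): Delta=1.0000 Bond=-132.3168
(3,2): Delta=1.0000 Bond=-132.3168
(3,3): Delta=1.0000 Bond=-132.3168
V0=-27.4254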